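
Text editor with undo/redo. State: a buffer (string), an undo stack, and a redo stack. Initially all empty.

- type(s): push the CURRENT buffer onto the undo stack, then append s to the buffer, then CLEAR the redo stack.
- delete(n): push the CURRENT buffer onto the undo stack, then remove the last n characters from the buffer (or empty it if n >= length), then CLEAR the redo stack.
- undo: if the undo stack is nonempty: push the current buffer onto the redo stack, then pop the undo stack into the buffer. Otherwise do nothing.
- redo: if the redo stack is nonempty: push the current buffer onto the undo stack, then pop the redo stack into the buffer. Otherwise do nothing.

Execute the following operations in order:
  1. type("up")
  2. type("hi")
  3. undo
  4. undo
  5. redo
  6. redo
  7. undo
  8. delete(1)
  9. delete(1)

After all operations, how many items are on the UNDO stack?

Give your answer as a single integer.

Answer: 3

Derivation:
After op 1 (type): buf='up' undo_depth=1 redo_depth=0
After op 2 (type): buf='uphi' undo_depth=2 redo_depth=0
After op 3 (undo): buf='up' undo_depth=1 redo_depth=1
After op 4 (undo): buf='(empty)' undo_depth=0 redo_depth=2
After op 5 (redo): buf='up' undo_depth=1 redo_depth=1
After op 6 (redo): buf='uphi' undo_depth=2 redo_depth=0
After op 7 (undo): buf='up' undo_depth=1 redo_depth=1
After op 8 (delete): buf='u' undo_depth=2 redo_depth=0
After op 9 (delete): buf='(empty)' undo_depth=3 redo_depth=0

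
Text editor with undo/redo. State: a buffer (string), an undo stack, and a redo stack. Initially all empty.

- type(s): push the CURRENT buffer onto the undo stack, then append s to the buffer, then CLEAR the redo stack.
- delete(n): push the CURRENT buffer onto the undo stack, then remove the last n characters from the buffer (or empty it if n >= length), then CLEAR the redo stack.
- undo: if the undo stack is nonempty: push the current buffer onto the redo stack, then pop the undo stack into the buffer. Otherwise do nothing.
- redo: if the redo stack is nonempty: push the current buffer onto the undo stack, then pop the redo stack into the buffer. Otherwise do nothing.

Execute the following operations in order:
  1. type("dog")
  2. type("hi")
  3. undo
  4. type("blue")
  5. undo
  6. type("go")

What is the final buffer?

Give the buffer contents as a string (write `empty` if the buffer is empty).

Answer: doggo

Derivation:
After op 1 (type): buf='dog' undo_depth=1 redo_depth=0
After op 2 (type): buf='doghi' undo_depth=2 redo_depth=0
After op 3 (undo): buf='dog' undo_depth=1 redo_depth=1
After op 4 (type): buf='dogblue' undo_depth=2 redo_depth=0
After op 5 (undo): buf='dog' undo_depth=1 redo_depth=1
After op 6 (type): buf='doggo' undo_depth=2 redo_depth=0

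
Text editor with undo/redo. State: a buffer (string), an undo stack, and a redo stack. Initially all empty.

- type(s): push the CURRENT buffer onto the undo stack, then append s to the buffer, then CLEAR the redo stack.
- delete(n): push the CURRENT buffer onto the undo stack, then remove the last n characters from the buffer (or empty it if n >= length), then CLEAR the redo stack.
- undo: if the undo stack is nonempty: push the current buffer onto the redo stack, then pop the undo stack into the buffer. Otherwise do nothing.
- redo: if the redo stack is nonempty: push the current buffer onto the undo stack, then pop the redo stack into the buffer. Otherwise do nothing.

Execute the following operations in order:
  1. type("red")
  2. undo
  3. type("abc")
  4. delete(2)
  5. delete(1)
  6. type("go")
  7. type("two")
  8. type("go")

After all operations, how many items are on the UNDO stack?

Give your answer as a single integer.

After op 1 (type): buf='red' undo_depth=1 redo_depth=0
After op 2 (undo): buf='(empty)' undo_depth=0 redo_depth=1
After op 3 (type): buf='abc' undo_depth=1 redo_depth=0
After op 4 (delete): buf='a' undo_depth=2 redo_depth=0
After op 5 (delete): buf='(empty)' undo_depth=3 redo_depth=0
After op 6 (type): buf='go' undo_depth=4 redo_depth=0
After op 7 (type): buf='gotwo' undo_depth=5 redo_depth=0
After op 8 (type): buf='gotwogo' undo_depth=6 redo_depth=0

Answer: 6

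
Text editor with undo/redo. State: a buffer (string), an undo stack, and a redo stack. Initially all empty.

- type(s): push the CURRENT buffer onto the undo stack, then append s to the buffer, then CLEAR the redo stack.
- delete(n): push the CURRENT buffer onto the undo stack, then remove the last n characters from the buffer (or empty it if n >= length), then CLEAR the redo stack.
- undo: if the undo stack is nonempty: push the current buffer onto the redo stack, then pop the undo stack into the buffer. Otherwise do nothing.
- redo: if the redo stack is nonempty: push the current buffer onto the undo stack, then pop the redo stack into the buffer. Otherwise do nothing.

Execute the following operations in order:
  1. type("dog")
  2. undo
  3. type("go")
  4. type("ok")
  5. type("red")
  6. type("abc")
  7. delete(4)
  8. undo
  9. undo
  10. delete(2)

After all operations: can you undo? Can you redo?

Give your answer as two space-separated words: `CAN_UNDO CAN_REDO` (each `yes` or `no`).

After op 1 (type): buf='dog' undo_depth=1 redo_depth=0
After op 2 (undo): buf='(empty)' undo_depth=0 redo_depth=1
After op 3 (type): buf='go' undo_depth=1 redo_depth=0
After op 4 (type): buf='gook' undo_depth=2 redo_depth=0
After op 5 (type): buf='gookred' undo_depth=3 redo_depth=0
After op 6 (type): buf='gookredabc' undo_depth=4 redo_depth=0
After op 7 (delete): buf='gookre' undo_depth=5 redo_depth=0
After op 8 (undo): buf='gookredabc' undo_depth=4 redo_depth=1
After op 9 (undo): buf='gookred' undo_depth=3 redo_depth=2
After op 10 (delete): buf='gookr' undo_depth=4 redo_depth=0

Answer: yes no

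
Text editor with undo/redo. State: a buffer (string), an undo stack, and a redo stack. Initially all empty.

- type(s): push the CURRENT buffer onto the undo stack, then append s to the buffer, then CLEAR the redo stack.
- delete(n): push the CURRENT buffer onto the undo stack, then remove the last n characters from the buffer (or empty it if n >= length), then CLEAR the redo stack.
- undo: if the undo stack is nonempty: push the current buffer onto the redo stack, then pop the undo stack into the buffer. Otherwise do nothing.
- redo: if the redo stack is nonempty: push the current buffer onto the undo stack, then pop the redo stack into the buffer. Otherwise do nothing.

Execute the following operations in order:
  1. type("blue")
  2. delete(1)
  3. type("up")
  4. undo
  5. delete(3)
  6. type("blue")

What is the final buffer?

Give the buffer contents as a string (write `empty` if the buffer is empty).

After op 1 (type): buf='blue' undo_depth=1 redo_depth=0
After op 2 (delete): buf='blu' undo_depth=2 redo_depth=0
After op 3 (type): buf='bluup' undo_depth=3 redo_depth=0
After op 4 (undo): buf='blu' undo_depth=2 redo_depth=1
After op 5 (delete): buf='(empty)' undo_depth=3 redo_depth=0
After op 6 (type): buf='blue' undo_depth=4 redo_depth=0

Answer: blue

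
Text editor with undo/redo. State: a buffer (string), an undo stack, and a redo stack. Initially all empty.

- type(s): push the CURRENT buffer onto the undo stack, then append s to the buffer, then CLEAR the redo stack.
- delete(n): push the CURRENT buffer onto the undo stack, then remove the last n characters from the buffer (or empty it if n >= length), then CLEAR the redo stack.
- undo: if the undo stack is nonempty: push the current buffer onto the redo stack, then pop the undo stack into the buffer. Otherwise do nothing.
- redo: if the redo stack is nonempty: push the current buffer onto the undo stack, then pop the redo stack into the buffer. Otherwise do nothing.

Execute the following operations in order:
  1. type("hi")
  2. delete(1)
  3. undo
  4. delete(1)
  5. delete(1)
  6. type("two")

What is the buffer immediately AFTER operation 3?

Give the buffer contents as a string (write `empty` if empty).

After op 1 (type): buf='hi' undo_depth=1 redo_depth=0
After op 2 (delete): buf='h' undo_depth=2 redo_depth=0
After op 3 (undo): buf='hi' undo_depth=1 redo_depth=1

Answer: hi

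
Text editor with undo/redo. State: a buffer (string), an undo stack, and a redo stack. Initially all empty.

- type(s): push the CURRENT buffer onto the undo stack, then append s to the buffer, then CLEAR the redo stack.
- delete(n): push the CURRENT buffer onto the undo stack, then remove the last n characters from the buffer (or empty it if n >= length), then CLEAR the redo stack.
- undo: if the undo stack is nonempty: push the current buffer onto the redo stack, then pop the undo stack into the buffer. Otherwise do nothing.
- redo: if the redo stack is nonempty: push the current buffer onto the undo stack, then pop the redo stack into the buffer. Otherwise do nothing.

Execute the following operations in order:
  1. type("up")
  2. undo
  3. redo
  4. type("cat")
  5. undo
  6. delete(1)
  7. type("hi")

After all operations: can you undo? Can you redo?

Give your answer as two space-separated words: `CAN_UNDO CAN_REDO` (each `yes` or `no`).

After op 1 (type): buf='up' undo_depth=1 redo_depth=0
After op 2 (undo): buf='(empty)' undo_depth=0 redo_depth=1
After op 3 (redo): buf='up' undo_depth=1 redo_depth=0
After op 4 (type): buf='upcat' undo_depth=2 redo_depth=0
After op 5 (undo): buf='up' undo_depth=1 redo_depth=1
After op 6 (delete): buf='u' undo_depth=2 redo_depth=0
After op 7 (type): buf='uhi' undo_depth=3 redo_depth=0

Answer: yes no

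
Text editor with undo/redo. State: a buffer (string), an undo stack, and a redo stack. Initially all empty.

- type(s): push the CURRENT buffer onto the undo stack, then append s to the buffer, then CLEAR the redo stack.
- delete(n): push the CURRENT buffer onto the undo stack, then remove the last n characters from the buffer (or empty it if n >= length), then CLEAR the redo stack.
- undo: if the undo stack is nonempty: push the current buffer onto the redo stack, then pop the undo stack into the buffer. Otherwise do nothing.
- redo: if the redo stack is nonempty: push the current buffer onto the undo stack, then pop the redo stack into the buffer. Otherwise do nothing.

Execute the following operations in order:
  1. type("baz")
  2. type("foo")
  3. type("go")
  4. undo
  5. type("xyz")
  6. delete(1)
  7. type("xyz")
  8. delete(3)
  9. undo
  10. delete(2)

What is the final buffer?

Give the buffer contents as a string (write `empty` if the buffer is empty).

Answer: bazfooxyx

Derivation:
After op 1 (type): buf='baz' undo_depth=1 redo_depth=0
After op 2 (type): buf='bazfoo' undo_depth=2 redo_depth=0
After op 3 (type): buf='bazfoogo' undo_depth=3 redo_depth=0
After op 4 (undo): buf='bazfoo' undo_depth=2 redo_depth=1
After op 5 (type): buf='bazfooxyz' undo_depth=3 redo_depth=0
After op 6 (delete): buf='bazfooxy' undo_depth=4 redo_depth=0
After op 7 (type): buf='bazfooxyxyz' undo_depth=5 redo_depth=0
After op 8 (delete): buf='bazfooxy' undo_depth=6 redo_depth=0
After op 9 (undo): buf='bazfooxyxyz' undo_depth=5 redo_depth=1
After op 10 (delete): buf='bazfooxyx' undo_depth=6 redo_depth=0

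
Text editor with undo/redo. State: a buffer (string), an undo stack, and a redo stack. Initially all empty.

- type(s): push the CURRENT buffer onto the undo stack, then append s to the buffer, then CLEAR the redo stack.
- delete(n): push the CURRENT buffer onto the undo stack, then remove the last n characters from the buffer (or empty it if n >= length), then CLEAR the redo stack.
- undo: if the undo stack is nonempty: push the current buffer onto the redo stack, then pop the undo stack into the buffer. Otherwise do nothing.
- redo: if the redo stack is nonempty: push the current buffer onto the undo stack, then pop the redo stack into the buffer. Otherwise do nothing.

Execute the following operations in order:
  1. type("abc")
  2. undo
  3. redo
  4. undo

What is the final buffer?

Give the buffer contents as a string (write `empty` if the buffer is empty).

After op 1 (type): buf='abc' undo_depth=1 redo_depth=0
After op 2 (undo): buf='(empty)' undo_depth=0 redo_depth=1
After op 3 (redo): buf='abc' undo_depth=1 redo_depth=0
After op 4 (undo): buf='(empty)' undo_depth=0 redo_depth=1

Answer: empty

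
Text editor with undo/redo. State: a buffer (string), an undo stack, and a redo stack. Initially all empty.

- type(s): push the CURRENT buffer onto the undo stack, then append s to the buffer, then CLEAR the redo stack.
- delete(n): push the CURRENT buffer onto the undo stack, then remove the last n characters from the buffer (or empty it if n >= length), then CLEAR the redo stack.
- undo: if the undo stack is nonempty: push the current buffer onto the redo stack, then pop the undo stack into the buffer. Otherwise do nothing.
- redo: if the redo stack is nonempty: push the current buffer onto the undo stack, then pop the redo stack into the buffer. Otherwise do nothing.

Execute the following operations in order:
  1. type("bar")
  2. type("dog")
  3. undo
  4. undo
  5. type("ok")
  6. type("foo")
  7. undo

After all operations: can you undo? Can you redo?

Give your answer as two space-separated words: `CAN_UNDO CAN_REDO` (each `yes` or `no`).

Answer: yes yes

Derivation:
After op 1 (type): buf='bar' undo_depth=1 redo_depth=0
After op 2 (type): buf='bardog' undo_depth=2 redo_depth=0
After op 3 (undo): buf='bar' undo_depth=1 redo_depth=1
After op 4 (undo): buf='(empty)' undo_depth=0 redo_depth=2
After op 5 (type): buf='ok' undo_depth=1 redo_depth=0
After op 6 (type): buf='okfoo' undo_depth=2 redo_depth=0
After op 7 (undo): buf='ok' undo_depth=1 redo_depth=1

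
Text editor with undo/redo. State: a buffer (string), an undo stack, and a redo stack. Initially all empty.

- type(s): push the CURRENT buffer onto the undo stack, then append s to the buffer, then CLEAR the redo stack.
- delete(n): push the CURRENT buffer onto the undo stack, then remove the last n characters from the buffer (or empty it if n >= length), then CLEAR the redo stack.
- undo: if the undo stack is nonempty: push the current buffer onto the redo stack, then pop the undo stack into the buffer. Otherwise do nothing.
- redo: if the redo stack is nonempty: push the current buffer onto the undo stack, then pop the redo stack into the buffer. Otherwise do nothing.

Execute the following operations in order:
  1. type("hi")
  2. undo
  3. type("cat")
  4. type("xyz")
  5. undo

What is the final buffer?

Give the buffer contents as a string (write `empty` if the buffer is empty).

After op 1 (type): buf='hi' undo_depth=1 redo_depth=0
After op 2 (undo): buf='(empty)' undo_depth=0 redo_depth=1
After op 3 (type): buf='cat' undo_depth=1 redo_depth=0
After op 4 (type): buf='catxyz' undo_depth=2 redo_depth=0
After op 5 (undo): buf='cat' undo_depth=1 redo_depth=1

Answer: cat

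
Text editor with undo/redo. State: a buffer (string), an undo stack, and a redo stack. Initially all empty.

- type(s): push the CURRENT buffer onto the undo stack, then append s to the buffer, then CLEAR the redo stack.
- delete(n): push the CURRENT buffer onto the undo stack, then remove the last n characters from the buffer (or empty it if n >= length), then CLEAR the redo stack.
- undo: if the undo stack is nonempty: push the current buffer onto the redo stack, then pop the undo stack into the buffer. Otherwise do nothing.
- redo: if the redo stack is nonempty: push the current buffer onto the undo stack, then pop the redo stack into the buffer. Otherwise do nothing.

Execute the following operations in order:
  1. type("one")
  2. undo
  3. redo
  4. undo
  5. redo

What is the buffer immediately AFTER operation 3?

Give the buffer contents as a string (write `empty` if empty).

After op 1 (type): buf='one' undo_depth=1 redo_depth=0
After op 2 (undo): buf='(empty)' undo_depth=0 redo_depth=1
After op 3 (redo): buf='one' undo_depth=1 redo_depth=0

Answer: one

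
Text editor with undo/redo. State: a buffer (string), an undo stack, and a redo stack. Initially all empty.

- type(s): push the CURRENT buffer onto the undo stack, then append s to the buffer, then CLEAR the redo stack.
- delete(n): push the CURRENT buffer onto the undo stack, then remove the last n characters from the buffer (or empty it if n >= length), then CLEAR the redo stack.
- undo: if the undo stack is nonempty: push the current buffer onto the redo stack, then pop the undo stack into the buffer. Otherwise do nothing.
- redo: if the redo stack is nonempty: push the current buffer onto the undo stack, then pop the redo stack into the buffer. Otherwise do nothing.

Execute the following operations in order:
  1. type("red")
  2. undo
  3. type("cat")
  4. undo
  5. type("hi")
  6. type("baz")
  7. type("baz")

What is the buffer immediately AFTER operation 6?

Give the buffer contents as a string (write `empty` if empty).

Answer: hibaz

Derivation:
After op 1 (type): buf='red' undo_depth=1 redo_depth=0
After op 2 (undo): buf='(empty)' undo_depth=0 redo_depth=1
After op 3 (type): buf='cat' undo_depth=1 redo_depth=0
After op 4 (undo): buf='(empty)' undo_depth=0 redo_depth=1
After op 5 (type): buf='hi' undo_depth=1 redo_depth=0
After op 6 (type): buf='hibaz' undo_depth=2 redo_depth=0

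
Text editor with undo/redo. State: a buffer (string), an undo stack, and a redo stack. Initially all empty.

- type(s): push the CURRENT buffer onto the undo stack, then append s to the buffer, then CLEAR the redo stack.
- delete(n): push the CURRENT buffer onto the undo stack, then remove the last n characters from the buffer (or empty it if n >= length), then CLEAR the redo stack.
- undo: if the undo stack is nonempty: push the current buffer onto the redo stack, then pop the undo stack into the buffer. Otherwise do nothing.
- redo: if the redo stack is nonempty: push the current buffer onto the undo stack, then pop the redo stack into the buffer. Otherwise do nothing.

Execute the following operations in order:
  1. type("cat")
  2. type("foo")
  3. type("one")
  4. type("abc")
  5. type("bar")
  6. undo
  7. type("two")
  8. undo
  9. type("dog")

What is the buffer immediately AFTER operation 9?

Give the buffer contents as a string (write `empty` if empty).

Answer: catfoooneabcdog

Derivation:
After op 1 (type): buf='cat' undo_depth=1 redo_depth=0
After op 2 (type): buf='catfoo' undo_depth=2 redo_depth=0
After op 3 (type): buf='catfooone' undo_depth=3 redo_depth=0
After op 4 (type): buf='catfoooneabc' undo_depth=4 redo_depth=0
After op 5 (type): buf='catfoooneabcbar' undo_depth=5 redo_depth=0
After op 6 (undo): buf='catfoooneabc' undo_depth=4 redo_depth=1
After op 7 (type): buf='catfoooneabctwo' undo_depth=5 redo_depth=0
After op 8 (undo): buf='catfoooneabc' undo_depth=4 redo_depth=1
After op 9 (type): buf='catfoooneabcdog' undo_depth=5 redo_depth=0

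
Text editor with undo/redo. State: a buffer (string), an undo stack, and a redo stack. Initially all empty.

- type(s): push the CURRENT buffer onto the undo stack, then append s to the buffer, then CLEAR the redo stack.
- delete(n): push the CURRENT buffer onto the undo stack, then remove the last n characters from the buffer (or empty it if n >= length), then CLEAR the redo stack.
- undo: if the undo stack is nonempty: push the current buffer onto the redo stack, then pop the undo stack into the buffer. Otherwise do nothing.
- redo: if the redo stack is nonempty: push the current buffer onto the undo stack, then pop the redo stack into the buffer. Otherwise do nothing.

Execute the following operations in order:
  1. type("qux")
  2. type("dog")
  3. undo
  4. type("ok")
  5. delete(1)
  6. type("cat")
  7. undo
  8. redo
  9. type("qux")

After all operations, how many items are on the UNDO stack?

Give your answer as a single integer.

Answer: 5

Derivation:
After op 1 (type): buf='qux' undo_depth=1 redo_depth=0
After op 2 (type): buf='quxdog' undo_depth=2 redo_depth=0
After op 3 (undo): buf='qux' undo_depth=1 redo_depth=1
After op 4 (type): buf='quxok' undo_depth=2 redo_depth=0
After op 5 (delete): buf='quxo' undo_depth=3 redo_depth=0
After op 6 (type): buf='quxocat' undo_depth=4 redo_depth=0
After op 7 (undo): buf='quxo' undo_depth=3 redo_depth=1
After op 8 (redo): buf='quxocat' undo_depth=4 redo_depth=0
After op 9 (type): buf='quxocatqux' undo_depth=5 redo_depth=0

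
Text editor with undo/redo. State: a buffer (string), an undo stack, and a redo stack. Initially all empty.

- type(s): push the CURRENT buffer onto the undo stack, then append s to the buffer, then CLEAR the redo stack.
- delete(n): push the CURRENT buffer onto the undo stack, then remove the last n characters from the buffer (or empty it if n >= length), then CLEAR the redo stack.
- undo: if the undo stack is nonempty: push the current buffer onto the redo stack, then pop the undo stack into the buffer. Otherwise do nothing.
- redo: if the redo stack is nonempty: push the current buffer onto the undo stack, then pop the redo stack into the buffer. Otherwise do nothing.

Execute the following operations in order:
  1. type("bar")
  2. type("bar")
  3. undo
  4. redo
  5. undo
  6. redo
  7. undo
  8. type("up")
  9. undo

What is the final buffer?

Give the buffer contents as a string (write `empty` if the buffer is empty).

After op 1 (type): buf='bar' undo_depth=1 redo_depth=0
After op 2 (type): buf='barbar' undo_depth=2 redo_depth=0
After op 3 (undo): buf='bar' undo_depth=1 redo_depth=1
After op 4 (redo): buf='barbar' undo_depth=2 redo_depth=0
After op 5 (undo): buf='bar' undo_depth=1 redo_depth=1
After op 6 (redo): buf='barbar' undo_depth=2 redo_depth=0
After op 7 (undo): buf='bar' undo_depth=1 redo_depth=1
After op 8 (type): buf='barup' undo_depth=2 redo_depth=0
After op 9 (undo): buf='bar' undo_depth=1 redo_depth=1

Answer: bar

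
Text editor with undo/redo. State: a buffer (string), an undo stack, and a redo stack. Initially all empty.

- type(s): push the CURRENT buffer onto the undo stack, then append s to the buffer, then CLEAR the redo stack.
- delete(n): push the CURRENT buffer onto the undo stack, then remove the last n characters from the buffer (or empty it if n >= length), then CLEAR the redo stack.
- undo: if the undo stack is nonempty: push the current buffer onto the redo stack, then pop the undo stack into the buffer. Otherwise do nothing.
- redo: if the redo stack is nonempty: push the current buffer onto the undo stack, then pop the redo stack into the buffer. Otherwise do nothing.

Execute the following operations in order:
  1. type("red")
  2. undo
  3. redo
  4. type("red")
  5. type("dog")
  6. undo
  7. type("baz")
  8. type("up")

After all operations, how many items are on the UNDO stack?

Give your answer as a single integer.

After op 1 (type): buf='red' undo_depth=1 redo_depth=0
After op 2 (undo): buf='(empty)' undo_depth=0 redo_depth=1
After op 3 (redo): buf='red' undo_depth=1 redo_depth=0
After op 4 (type): buf='redred' undo_depth=2 redo_depth=0
After op 5 (type): buf='redreddog' undo_depth=3 redo_depth=0
After op 6 (undo): buf='redred' undo_depth=2 redo_depth=1
After op 7 (type): buf='redredbaz' undo_depth=3 redo_depth=0
After op 8 (type): buf='redredbazup' undo_depth=4 redo_depth=0

Answer: 4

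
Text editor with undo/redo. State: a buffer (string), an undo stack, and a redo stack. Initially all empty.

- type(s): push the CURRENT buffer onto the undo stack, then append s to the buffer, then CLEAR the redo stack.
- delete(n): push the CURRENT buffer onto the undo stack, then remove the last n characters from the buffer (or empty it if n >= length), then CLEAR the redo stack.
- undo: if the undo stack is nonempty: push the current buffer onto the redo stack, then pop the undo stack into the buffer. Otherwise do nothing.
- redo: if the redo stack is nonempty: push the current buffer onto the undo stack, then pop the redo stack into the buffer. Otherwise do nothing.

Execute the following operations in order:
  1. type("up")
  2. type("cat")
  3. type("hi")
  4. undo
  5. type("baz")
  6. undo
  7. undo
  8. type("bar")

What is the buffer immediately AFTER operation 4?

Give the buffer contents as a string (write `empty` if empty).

After op 1 (type): buf='up' undo_depth=1 redo_depth=0
After op 2 (type): buf='upcat' undo_depth=2 redo_depth=0
After op 3 (type): buf='upcathi' undo_depth=3 redo_depth=0
After op 4 (undo): buf='upcat' undo_depth=2 redo_depth=1

Answer: upcat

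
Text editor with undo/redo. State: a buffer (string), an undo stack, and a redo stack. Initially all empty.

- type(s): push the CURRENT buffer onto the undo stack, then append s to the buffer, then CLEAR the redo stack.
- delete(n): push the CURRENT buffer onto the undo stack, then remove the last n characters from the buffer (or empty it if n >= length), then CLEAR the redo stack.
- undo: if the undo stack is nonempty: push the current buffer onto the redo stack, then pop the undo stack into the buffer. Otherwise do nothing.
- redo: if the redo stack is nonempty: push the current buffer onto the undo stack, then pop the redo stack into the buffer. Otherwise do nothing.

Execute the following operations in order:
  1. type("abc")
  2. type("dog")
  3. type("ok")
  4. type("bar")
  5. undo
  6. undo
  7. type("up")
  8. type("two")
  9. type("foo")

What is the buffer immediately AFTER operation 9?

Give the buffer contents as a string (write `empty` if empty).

Answer: abcdoguptwofoo

Derivation:
After op 1 (type): buf='abc' undo_depth=1 redo_depth=0
After op 2 (type): buf='abcdog' undo_depth=2 redo_depth=0
After op 3 (type): buf='abcdogok' undo_depth=3 redo_depth=0
After op 4 (type): buf='abcdogokbar' undo_depth=4 redo_depth=0
After op 5 (undo): buf='abcdogok' undo_depth=3 redo_depth=1
After op 6 (undo): buf='abcdog' undo_depth=2 redo_depth=2
After op 7 (type): buf='abcdogup' undo_depth=3 redo_depth=0
After op 8 (type): buf='abcdoguptwo' undo_depth=4 redo_depth=0
After op 9 (type): buf='abcdoguptwofoo' undo_depth=5 redo_depth=0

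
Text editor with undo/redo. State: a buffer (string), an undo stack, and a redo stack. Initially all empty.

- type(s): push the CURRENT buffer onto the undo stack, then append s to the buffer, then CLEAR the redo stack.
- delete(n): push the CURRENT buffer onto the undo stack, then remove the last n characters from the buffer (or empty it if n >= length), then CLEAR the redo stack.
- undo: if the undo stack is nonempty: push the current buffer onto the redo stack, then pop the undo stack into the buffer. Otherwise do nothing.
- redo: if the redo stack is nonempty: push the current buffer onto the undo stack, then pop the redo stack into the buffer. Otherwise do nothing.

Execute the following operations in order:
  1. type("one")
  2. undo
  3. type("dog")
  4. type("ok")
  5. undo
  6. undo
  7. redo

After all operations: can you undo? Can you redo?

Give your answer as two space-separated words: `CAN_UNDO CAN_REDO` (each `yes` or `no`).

Answer: yes yes

Derivation:
After op 1 (type): buf='one' undo_depth=1 redo_depth=0
After op 2 (undo): buf='(empty)' undo_depth=0 redo_depth=1
After op 3 (type): buf='dog' undo_depth=1 redo_depth=0
After op 4 (type): buf='dogok' undo_depth=2 redo_depth=0
After op 5 (undo): buf='dog' undo_depth=1 redo_depth=1
After op 6 (undo): buf='(empty)' undo_depth=0 redo_depth=2
After op 7 (redo): buf='dog' undo_depth=1 redo_depth=1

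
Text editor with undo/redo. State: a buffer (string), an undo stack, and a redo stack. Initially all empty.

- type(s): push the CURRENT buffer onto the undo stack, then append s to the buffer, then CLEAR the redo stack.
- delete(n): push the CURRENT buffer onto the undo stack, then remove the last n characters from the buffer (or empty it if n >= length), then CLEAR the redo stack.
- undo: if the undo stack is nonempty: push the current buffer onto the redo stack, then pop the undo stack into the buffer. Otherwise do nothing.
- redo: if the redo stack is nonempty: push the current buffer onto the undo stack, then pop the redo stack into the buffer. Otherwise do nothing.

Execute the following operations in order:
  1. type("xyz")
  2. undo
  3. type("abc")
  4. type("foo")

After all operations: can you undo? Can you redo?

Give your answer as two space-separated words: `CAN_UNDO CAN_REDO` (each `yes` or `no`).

After op 1 (type): buf='xyz' undo_depth=1 redo_depth=0
After op 2 (undo): buf='(empty)' undo_depth=0 redo_depth=1
After op 3 (type): buf='abc' undo_depth=1 redo_depth=0
After op 4 (type): buf='abcfoo' undo_depth=2 redo_depth=0

Answer: yes no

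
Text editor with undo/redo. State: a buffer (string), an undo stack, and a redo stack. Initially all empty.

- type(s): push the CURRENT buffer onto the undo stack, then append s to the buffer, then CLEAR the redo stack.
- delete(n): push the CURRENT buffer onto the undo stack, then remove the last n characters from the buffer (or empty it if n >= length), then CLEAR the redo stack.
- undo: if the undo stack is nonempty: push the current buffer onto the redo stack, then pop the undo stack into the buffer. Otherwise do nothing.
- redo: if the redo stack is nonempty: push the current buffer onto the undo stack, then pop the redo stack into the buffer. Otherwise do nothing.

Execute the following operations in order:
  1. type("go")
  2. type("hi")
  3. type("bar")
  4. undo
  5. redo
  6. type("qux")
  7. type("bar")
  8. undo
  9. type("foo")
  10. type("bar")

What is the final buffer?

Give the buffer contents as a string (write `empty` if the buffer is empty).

Answer: gohibarquxfoobar

Derivation:
After op 1 (type): buf='go' undo_depth=1 redo_depth=0
After op 2 (type): buf='gohi' undo_depth=2 redo_depth=0
After op 3 (type): buf='gohibar' undo_depth=3 redo_depth=0
After op 4 (undo): buf='gohi' undo_depth=2 redo_depth=1
After op 5 (redo): buf='gohibar' undo_depth=3 redo_depth=0
After op 6 (type): buf='gohibarqux' undo_depth=4 redo_depth=0
After op 7 (type): buf='gohibarquxbar' undo_depth=5 redo_depth=0
After op 8 (undo): buf='gohibarqux' undo_depth=4 redo_depth=1
After op 9 (type): buf='gohibarquxfoo' undo_depth=5 redo_depth=0
After op 10 (type): buf='gohibarquxfoobar' undo_depth=6 redo_depth=0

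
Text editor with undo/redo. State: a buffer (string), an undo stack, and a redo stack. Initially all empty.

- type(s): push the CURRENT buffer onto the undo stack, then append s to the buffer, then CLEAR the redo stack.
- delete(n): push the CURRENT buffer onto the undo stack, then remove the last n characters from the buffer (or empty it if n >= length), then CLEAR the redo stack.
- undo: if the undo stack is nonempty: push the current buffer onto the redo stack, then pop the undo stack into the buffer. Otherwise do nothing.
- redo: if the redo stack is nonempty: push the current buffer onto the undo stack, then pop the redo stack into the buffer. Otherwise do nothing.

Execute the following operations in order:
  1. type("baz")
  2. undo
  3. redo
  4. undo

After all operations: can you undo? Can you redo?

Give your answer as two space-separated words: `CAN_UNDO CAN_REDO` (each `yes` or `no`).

After op 1 (type): buf='baz' undo_depth=1 redo_depth=0
After op 2 (undo): buf='(empty)' undo_depth=0 redo_depth=1
After op 3 (redo): buf='baz' undo_depth=1 redo_depth=0
After op 4 (undo): buf='(empty)' undo_depth=0 redo_depth=1

Answer: no yes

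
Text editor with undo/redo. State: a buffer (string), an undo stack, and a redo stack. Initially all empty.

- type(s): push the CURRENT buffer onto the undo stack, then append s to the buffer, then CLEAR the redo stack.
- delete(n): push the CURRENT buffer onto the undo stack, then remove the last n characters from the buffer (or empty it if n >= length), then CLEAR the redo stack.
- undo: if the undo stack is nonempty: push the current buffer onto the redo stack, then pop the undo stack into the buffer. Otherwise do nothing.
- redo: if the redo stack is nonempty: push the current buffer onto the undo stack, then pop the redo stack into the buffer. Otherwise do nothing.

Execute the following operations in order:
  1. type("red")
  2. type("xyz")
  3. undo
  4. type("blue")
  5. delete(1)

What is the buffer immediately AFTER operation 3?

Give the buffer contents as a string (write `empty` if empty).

Answer: red

Derivation:
After op 1 (type): buf='red' undo_depth=1 redo_depth=0
After op 2 (type): buf='redxyz' undo_depth=2 redo_depth=0
After op 3 (undo): buf='red' undo_depth=1 redo_depth=1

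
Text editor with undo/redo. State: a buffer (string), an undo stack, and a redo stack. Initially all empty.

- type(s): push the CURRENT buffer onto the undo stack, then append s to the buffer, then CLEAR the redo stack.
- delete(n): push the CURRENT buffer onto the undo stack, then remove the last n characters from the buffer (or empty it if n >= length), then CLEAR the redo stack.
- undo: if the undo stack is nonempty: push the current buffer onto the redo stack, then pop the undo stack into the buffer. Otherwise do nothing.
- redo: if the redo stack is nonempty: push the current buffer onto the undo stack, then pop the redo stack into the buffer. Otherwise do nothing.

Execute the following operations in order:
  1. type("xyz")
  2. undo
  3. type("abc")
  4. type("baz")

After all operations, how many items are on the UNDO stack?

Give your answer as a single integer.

After op 1 (type): buf='xyz' undo_depth=1 redo_depth=0
After op 2 (undo): buf='(empty)' undo_depth=0 redo_depth=1
After op 3 (type): buf='abc' undo_depth=1 redo_depth=0
After op 4 (type): buf='abcbaz' undo_depth=2 redo_depth=0

Answer: 2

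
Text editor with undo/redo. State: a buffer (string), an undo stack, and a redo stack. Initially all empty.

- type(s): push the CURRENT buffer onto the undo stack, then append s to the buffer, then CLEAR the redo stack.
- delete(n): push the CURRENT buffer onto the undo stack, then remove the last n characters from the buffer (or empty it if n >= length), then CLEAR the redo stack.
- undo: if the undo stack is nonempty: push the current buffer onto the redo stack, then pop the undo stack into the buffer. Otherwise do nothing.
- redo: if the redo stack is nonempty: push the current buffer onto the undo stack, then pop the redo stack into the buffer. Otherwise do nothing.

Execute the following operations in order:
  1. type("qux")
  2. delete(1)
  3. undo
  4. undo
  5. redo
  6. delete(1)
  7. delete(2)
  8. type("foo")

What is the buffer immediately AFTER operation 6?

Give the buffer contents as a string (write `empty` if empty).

Answer: qu

Derivation:
After op 1 (type): buf='qux' undo_depth=1 redo_depth=0
After op 2 (delete): buf='qu' undo_depth=2 redo_depth=0
After op 3 (undo): buf='qux' undo_depth=1 redo_depth=1
After op 4 (undo): buf='(empty)' undo_depth=0 redo_depth=2
After op 5 (redo): buf='qux' undo_depth=1 redo_depth=1
After op 6 (delete): buf='qu' undo_depth=2 redo_depth=0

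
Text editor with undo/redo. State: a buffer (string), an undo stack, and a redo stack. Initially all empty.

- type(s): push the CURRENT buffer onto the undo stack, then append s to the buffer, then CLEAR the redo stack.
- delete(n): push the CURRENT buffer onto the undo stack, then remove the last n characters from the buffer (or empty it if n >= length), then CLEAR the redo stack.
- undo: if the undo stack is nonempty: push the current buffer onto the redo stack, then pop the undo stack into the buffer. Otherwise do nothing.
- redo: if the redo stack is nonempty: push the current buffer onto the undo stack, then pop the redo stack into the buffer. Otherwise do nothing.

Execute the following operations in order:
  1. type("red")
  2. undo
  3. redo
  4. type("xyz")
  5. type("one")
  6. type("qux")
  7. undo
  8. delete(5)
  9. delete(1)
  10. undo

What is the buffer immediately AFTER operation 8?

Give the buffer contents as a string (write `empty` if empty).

Answer: redx

Derivation:
After op 1 (type): buf='red' undo_depth=1 redo_depth=0
After op 2 (undo): buf='(empty)' undo_depth=0 redo_depth=1
After op 3 (redo): buf='red' undo_depth=1 redo_depth=0
After op 4 (type): buf='redxyz' undo_depth=2 redo_depth=0
After op 5 (type): buf='redxyzone' undo_depth=3 redo_depth=0
After op 6 (type): buf='redxyzonequx' undo_depth=4 redo_depth=0
After op 7 (undo): buf='redxyzone' undo_depth=3 redo_depth=1
After op 8 (delete): buf='redx' undo_depth=4 redo_depth=0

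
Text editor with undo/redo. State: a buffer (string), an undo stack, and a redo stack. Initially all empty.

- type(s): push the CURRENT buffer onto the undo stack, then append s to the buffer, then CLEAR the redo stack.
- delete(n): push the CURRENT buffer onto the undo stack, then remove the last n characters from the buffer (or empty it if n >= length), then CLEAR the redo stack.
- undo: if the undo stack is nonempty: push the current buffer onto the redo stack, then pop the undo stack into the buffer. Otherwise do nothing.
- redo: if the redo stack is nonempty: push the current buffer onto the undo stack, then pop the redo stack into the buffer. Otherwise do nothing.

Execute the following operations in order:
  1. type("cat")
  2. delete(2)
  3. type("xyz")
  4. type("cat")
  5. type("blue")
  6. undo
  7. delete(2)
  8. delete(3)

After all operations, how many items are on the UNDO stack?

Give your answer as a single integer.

After op 1 (type): buf='cat' undo_depth=1 redo_depth=0
After op 2 (delete): buf='c' undo_depth=2 redo_depth=0
After op 3 (type): buf='cxyz' undo_depth=3 redo_depth=0
After op 4 (type): buf='cxyzcat' undo_depth=4 redo_depth=0
After op 5 (type): buf='cxyzcatblue' undo_depth=5 redo_depth=0
After op 6 (undo): buf='cxyzcat' undo_depth=4 redo_depth=1
After op 7 (delete): buf='cxyzc' undo_depth=5 redo_depth=0
After op 8 (delete): buf='cx' undo_depth=6 redo_depth=0

Answer: 6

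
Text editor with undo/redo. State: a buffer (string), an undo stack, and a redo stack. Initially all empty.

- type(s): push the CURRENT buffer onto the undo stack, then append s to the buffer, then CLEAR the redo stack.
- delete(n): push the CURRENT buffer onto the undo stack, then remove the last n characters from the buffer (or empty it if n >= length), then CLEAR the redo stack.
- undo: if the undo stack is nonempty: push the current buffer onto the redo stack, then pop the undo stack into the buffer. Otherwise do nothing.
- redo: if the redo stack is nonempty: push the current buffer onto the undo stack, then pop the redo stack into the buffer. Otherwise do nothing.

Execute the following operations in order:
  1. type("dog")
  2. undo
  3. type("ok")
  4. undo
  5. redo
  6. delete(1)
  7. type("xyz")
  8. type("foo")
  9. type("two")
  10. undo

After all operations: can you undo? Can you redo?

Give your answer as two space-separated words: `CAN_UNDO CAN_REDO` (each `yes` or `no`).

Answer: yes yes

Derivation:
After op 1 (type): buf='dog' undo_depth=1 redo_depth=0
After op 2 (undo): buf='(empty)' undo_depth=0 redo_depth=1
After op 3 (type): buf='ok' undo_depth=1 redo_depth=0
After op 4 (undo): buf='(empty)' undo_depth=0 redo_depth=1
After op 5 (redo): buf='ok' undo_depth=1 redo_depth=0
After op 6 (delete): buf='o' undo_depth=2 redo_depth=0
After op 7 (type): buf='oxyz' undo_depth=3 redo_depth=0
After op 8 (type): buf='oxyzfoo' undo_depth=4 redo_depth=0
After op 9 (type): buf='oxyzfootwo' undo_depth=5 redo_depth=0
After op 10 (undo): buf='oxyzfoo' undo_depth=4 redo_depth=1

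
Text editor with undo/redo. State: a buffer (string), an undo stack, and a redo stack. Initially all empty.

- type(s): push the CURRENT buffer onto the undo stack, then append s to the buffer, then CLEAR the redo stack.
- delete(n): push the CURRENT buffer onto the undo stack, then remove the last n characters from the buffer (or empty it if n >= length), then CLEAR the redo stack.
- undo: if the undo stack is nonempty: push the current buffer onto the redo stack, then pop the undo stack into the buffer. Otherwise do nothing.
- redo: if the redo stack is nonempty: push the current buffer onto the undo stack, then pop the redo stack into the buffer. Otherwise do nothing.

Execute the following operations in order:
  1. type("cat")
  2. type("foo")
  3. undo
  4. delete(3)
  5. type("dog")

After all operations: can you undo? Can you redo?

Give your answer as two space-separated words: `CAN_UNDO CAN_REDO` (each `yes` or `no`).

Answer: yes no

Derivation:
After op 1 (type): buf='cat' undo_depth=1 redo_depth=0
After op 2 (type): buf='catfoo' undo_depth=2 redo_depth=0
After op 3 (undo): buf='cat' undo_depth=1 redo_depth=1
After op 4 (delete): buf='(empty)' undo_depth=2 redo_depth=0
After op 5 (type): buf='dog' undo_depth=3 redo_depth=0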